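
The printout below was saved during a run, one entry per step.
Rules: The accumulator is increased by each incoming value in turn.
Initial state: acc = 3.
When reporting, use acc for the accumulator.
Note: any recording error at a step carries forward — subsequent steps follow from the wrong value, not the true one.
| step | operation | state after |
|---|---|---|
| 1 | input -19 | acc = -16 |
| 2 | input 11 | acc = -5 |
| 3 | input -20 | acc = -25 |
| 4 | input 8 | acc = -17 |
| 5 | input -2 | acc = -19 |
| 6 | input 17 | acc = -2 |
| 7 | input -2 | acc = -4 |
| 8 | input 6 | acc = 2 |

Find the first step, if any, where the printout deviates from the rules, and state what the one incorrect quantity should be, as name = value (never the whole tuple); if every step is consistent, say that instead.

no error

1. acc = 3 + -19 = -16 (agrees with the printout)
2. acc = -16 + 11 = -5 (matches)
3. acc = -5 + -20 = -25 (exactly as logged)
4. acc = -25 + 8 = -17 (in agreement)
5. acc = -17 + -2 = -19 (agrees with the printout)
6. acc = -19 + 17 = -2 (agrees with the printout)
7. acc = -2 + -2 = -4 (verified)
8. acc = -4 + 6 = 2 (verified)
All entries verified; no error found.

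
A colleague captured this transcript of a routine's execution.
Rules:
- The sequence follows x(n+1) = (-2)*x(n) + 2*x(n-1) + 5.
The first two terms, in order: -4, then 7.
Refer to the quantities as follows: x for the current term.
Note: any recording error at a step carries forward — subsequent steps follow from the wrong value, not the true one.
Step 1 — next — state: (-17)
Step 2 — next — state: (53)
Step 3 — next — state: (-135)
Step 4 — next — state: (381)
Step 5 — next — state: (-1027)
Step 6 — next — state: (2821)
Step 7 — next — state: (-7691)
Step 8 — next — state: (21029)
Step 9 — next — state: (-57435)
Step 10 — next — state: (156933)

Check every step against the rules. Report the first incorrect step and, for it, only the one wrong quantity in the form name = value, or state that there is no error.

step 1: x = -2*(7) + (2)*(-4) + (5) = -17 -> consistent with the transcript
step 2: x = -2*(-17) + (2)*(7) + (5) = 53 -> agrees with the transcript
step 3: x = -2*(53) + (2)*(-17) + (5) = -135 -> checks out
step 4: x = -2*(-135) + (2)*(53) + (5) = 381 -> exactly as logged
step 5: x = -2*(381) + (2)*(-135) + (5) = -1027 -> confirmed correct
step 6: x = -2*(-1027) + (2)*(381) + (5) = 2821 -> no discrepancy
step 7: x = -2*(2821) + (2)*(-1027) + (5) = -7691 -> no discrepancy
step 8: x = -2*(-7691) + (2)*(2821) + (5) = 21029 -> checks out
step 9: x = -2*(21029) + (2)*(-7691) + (5) = -57435 -> consistent with the transcript
step 10: x = -2*(-57435) + (2)*(21029) + (5) = 156933 -> checks out
All entries verified; no error found.

no error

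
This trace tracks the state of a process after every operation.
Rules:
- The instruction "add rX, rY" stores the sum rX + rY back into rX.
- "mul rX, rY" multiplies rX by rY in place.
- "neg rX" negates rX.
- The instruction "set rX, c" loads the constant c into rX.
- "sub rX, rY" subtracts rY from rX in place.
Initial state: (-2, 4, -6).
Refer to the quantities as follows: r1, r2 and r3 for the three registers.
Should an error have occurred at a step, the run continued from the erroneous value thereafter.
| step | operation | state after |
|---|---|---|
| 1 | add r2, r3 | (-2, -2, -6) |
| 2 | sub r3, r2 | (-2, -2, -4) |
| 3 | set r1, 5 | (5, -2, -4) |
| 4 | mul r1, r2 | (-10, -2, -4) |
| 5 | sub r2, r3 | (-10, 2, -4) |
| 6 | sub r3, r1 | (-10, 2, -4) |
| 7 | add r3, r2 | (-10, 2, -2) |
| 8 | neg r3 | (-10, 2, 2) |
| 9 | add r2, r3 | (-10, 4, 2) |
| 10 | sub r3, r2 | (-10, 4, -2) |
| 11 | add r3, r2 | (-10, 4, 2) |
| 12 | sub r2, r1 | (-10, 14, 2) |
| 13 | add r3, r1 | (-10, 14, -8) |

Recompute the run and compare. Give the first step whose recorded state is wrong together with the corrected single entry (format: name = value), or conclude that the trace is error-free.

Step 1: r2 = 4 + -6 = -2 — matches.
Step 2: r3 = -6 - -2 = -4 — verified.
Step 3: r1 = 5 — same as recorded.
Step 4: r1 = 5 * -2 = -10 — no discrepancy.
Step 5: r2 = -2 - -4 = 2 — agrees with the trace.
Step 6: r3 = -4 - -10 = 6 — the trace has a different value.
Step 6 is the first one off; corrected, r3 = 6.

step 6, r3 = 6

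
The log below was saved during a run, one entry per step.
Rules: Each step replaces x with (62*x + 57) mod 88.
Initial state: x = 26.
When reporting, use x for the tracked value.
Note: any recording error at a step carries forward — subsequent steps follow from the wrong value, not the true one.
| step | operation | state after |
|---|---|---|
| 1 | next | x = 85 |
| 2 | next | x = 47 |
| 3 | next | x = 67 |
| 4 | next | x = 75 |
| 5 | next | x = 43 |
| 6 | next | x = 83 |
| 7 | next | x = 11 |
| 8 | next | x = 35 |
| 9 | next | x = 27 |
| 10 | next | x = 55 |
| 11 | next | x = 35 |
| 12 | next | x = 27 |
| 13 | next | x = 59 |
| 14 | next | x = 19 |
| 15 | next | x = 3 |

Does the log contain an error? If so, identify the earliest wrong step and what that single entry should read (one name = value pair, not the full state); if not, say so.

1. x = (62*26 + 57) mod 88 = 85 (no discrepancy)
2. x = (62*85 + 57) mod 88 = 47 (no discrepancy)
3. x = (62*47 + 57) mod 88 = 67 (agrees with the log)
4. x = (62*67 + 57) mod 88 = 75 (in agreement)
5. x = (62*75 + 57) mod 88 = 43 (agrees with the log)
6. x = (62*43 + 57) mod 88 = 83 (confirmed correct)
7. x = (62*83 + 57) mod 88 = 11 (same as recorded)
8. x = (62*11 + 57) mod 88 = 35 (confirmed correct)
9. x = (62*35 + 57) mod 88 = 27 (matches)
10. x = (62*27 + 57) mod 88 = 59 (first mismatch against the log)
That makes step 10 the first incorrect line — x = 59 is what it should show.

step 10, x = 59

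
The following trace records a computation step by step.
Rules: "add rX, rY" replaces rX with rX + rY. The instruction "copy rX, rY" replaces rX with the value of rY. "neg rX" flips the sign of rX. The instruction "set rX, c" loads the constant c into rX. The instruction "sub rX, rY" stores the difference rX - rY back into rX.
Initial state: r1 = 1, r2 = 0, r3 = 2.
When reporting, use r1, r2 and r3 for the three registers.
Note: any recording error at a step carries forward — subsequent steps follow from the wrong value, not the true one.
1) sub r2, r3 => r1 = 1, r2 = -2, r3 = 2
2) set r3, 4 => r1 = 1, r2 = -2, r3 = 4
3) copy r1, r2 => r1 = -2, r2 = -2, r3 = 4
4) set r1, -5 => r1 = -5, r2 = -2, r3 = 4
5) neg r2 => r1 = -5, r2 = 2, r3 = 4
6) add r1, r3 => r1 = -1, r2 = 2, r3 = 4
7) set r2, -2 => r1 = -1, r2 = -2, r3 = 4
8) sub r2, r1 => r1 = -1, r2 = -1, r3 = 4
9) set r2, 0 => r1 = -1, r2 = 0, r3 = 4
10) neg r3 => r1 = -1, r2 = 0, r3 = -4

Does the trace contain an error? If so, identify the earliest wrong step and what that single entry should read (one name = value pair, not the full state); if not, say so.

no error

step 1: r2 = 0 - 2 = -2 -> exactly as logged
step 2: r3 = 4 -> confirmed correct
step 3: r1 = -2 -> matches
step 4: r1 = -5 -> confirmed correct
step 5: r2 = -(-2) = 2 -> matches
step 6: r1 = -5 + 4 = -1 -> agrees with the trace
step 7: r2 = -2 -> in agreement
step 8: r2 = -2 - -1 = -1 -> agrees with the trace
step 9: r2 = 0 -> matches
step 10: r3 = -(4) = -4 -> no discrepancy
The recomputation confirms every line.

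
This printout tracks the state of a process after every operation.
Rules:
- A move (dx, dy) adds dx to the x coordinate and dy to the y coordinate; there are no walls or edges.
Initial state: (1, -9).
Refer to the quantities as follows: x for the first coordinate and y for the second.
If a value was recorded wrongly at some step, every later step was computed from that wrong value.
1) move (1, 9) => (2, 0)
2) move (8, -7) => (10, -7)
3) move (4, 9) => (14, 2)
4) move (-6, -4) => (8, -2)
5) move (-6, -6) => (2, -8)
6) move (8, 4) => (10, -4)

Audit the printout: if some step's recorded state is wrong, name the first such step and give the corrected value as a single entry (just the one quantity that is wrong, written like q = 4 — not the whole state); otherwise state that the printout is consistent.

Recomputing the run from the initial state:
step 1: x = 2, y = 0
step 2: x = 10, y = -7
step 3: x = 14, y = 2
step 4: x = 8, y = -2
step 5: x = 2, y = -8
step 6: x = 10, y = -4
This matches the printout at every step.

no error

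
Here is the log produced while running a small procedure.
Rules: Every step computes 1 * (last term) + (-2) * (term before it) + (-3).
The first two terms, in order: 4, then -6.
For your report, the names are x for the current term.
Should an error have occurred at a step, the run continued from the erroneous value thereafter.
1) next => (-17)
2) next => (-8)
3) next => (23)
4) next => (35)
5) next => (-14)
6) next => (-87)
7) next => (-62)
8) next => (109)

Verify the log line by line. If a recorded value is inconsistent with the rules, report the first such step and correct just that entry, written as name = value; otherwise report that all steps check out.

Recomputing the run from the initial state:
step 1: x = -17
step 2: x = -8
step 3: x = 23
step 4: x = 36
step 5: x = -13
step 6: x = -88
step 7: x = -65
step 8: x = 108
The first disagreement with the log is at step 4, where the value should be x = 36.

step 4, x = 36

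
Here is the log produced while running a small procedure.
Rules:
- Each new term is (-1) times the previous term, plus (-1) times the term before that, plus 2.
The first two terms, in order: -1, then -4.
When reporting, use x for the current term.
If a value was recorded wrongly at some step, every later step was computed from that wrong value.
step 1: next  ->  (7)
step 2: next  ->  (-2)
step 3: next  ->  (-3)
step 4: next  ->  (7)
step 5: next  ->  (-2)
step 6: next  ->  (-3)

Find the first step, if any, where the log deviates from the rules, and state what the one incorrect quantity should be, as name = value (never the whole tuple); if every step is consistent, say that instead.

1. x = -1*(-4) + (-1)*(-1) + (2) = 7 (verified)
2. x = -1*(7) + (-1)*(-4) + (2) = -1 (first mismatch against the log)
Step 2 is the first one off; corrected, x = -1.

step 2, x = -1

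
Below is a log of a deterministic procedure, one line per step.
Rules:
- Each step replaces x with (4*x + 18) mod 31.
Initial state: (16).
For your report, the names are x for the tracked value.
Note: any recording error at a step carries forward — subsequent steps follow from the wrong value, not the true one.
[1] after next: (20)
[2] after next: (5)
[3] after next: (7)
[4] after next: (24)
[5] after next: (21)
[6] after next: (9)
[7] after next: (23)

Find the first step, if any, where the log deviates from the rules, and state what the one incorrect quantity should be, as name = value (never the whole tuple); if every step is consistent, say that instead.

step 4, x = 15

step 1: x = (4*16 + 18) mod 31 = 20 -> exactly as logged
step 2: x = (4*20 + 18) mod 31 = 5 -> same as recorded
step 3: x = (4*5 + 18) mod 31 = 7 -> consistent with the log
step 4: x = (4*7 + 18) mod 31 = 15 -> this is not what the log shows
The audit stops at step 4: the recorded entry is wrong and should be x = 15.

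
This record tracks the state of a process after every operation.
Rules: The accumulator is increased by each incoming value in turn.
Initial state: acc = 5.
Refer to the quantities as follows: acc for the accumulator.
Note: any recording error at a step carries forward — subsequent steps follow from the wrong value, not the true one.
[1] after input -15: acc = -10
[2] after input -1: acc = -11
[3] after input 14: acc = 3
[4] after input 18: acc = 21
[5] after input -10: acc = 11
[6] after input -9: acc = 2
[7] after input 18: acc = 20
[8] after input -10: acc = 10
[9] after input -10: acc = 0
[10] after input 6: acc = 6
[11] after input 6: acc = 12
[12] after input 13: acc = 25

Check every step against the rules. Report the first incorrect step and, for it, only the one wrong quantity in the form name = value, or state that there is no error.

no error

step 1: acc = 5 + -15 = -10 -> agrees with the record
step 2: acc = -10 + -1 = -11 -> in agreement
step 3: acc = -11 + 14 = 3 -> exactly as logged
step 4: acc = 3 + 18 = 21 -> matches
step 5: acc = 21 + -10 = 11 -> confirmed correct
step 6: acc = 11 + -9 = 2 -> same as recorded
step 7: acc = 2 + 18 = 20 -> agrees with the record
step 8: acc = 20 + -10 = 10 -> no discrepancy
step 9: acc = 10 + -10 = 0 -> matches
step 10: acc = 0 + 6 = 6 -> matches
step 11: acc = 6 + 6 = 12 -> exactly as logged
step 12: acc = 12 + 13 = 25 -> in agreement
All entries verified; no error found.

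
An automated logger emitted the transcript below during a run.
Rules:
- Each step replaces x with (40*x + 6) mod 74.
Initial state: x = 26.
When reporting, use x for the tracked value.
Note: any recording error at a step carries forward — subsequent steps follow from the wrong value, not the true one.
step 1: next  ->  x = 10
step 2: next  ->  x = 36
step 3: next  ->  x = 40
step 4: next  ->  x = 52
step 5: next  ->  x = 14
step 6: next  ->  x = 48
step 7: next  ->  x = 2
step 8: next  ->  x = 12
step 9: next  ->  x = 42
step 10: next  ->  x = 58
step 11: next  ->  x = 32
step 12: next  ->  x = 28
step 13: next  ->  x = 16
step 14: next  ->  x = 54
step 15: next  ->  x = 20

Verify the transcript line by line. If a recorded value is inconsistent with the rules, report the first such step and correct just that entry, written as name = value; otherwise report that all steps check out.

1. x = (40*26 + 6) mod 74 = 10 (matches)
2. x = (40*10 + 6) mod 74 = 36 (agrees with the transcript)
3. x = (40*36 + 6) mod 74 = 40 (verified)
4. x = (40*40 + 6) mod 74 = 52 (matches)
5. x = (40*52 + 6) mod 74 = 14 (in agreement)
6. x = (40*14 + 6) mod 74 = 48 (confirmed correct)
7. x = (40*48 + 6) mod 74 = 2 (agrees with the transcript)
8. x = (40*2 + 6) mod 74 = 12 (matches)
9. x = (40*12 + 6) mod 74 = 42 (same as recorded)
10. x = (40*42 + 6) mod 74 = 58 (checks out)
11. x = (40*58 + 6) mod 74 = 32 (in agreement)
12. x = (40*32 + 6) mod 74 = 28 (matches)
13. x = (40*28 + 6) mod 74 = 16 (matches)
14. x = (40*16 + 6) mod 74 = 54 (consistent with the transcript)
15. x = (40*54 + 6) mod 74 = 20 (checks out)
The whole run recomputes cleanly — no discrepancies.

no error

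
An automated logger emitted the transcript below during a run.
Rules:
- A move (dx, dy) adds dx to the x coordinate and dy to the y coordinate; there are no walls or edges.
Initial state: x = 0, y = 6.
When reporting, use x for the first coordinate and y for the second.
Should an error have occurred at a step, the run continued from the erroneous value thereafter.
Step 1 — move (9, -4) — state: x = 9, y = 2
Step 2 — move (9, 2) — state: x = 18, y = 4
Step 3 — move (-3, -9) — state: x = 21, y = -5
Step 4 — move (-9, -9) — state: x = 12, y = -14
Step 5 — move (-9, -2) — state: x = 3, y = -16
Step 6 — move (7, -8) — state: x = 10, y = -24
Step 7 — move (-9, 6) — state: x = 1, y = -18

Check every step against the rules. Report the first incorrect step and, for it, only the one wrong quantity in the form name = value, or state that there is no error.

Step 1: x = 0 + (9) = 9, y = 6 + (-4) = 2 — checks out.
Step 2: x = 9 + (9) = 18, y = 2 + (2) = 4 — confirmed correct.
Step 3: x = 18 + (-3) = 15, y = 4 + (-9) = -5 — not what was recorded.
That makes step 3 the first incorrect line — x = 15 is what it should show.

step 3, x = 15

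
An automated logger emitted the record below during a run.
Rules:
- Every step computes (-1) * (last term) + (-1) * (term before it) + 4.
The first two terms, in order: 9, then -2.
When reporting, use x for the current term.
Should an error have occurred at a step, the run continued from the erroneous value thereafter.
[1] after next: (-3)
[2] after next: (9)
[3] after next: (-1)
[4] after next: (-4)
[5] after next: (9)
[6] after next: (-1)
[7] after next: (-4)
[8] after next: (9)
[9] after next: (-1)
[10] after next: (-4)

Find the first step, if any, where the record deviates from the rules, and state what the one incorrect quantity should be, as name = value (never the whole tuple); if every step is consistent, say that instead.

step 3, x = -2

step 1: x = -1*(-2) + (-1)*(9) + (4) = -3 -> confirmed correct
step 2: x = -1*(-3) + (-1)*(-2) + (4) = 9 -> same as recorded
step 3: x = -1*(9) + (-1)*(-3) + (4) = -2 -> a discrepancy with the record
Step 3 is the first one off; corrected, x = -2.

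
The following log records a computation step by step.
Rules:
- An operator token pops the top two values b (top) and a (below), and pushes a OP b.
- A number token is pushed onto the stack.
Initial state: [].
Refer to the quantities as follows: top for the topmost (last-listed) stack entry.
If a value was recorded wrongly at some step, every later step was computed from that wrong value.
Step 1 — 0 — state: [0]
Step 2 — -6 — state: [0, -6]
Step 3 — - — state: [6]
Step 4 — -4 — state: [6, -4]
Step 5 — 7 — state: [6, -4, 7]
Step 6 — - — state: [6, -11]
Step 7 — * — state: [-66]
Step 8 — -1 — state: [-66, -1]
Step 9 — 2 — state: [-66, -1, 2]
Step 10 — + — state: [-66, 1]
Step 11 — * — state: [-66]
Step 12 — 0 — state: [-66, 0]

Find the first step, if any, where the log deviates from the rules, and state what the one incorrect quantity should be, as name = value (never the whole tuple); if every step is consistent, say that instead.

no error

step 1: push 0: top = 0 -> verified
step 2: push -6: top = -6 -> confirmed correct
step 3: 0 - -6 = 6 -> confirmed correct
step 4: push -4: top = -4 -> matches
step 5: push 7: top = 7 -> agrees with the log
step 6: -4 - 7 = -11 -> verified
step 7: 6 * -11 = -66 -> agrees with the log
step 8: push -1: top = -1 -> verified
step 9: push 2: top = 2 -> same as recorded
step 10: -1 + 2 = 1 -> consistent with the log
step 11: -66 * 1 = -66 -> verified
step 12: push 0: top = 0 -> consistent with the log
Every step is consistent.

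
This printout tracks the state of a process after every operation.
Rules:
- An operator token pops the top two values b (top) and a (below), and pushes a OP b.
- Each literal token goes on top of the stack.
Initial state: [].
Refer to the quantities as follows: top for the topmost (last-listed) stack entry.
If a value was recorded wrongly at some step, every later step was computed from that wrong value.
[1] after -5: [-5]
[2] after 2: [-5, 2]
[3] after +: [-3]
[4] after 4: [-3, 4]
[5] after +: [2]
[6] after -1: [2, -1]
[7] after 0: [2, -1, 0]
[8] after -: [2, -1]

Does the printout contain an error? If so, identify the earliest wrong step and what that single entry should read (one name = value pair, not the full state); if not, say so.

step 1: push -5: top = -5 -> in agreement
step 2: push 2: top = 2 -> agrees with the printout
step 3: -5 + 2 = -3 -> agrees with the printout
step 4: push 4: top = 4 -> no discrepancy
step 5: -3 + 4 = 1 -> the printout disagrees here
Step 5 is the first one off; corrected, top = 1.

step 5, top = 1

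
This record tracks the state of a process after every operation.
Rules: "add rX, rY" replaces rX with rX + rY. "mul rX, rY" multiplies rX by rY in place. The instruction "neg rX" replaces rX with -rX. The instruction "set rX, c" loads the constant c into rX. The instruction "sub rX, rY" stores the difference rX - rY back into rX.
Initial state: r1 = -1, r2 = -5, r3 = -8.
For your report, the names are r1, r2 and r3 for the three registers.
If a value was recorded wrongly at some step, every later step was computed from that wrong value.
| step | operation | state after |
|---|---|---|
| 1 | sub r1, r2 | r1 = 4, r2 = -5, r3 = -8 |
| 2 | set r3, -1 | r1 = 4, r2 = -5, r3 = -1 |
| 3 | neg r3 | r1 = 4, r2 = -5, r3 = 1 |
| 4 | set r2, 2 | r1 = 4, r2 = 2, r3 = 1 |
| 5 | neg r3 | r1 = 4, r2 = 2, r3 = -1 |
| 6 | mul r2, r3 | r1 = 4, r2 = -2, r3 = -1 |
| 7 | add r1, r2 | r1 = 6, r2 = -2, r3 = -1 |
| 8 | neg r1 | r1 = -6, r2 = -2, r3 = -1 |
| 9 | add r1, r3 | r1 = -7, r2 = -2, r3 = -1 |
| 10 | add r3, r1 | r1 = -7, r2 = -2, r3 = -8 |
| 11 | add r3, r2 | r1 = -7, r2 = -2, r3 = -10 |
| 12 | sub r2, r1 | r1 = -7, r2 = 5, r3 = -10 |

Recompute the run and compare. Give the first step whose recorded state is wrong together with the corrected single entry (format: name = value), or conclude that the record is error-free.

Recomputing the run from the initial state:
step 1: r1 = 4, r2 = -5, r3 = -8
step 2: r1 = 4, r2 = -5, r3 = -1
step 3: r1 = 4, r2 = -5, r3 = 1
step 4: r1 = 4, r2 = 2, r3 = 1
step 5: r1 = 4, r2 = 2, r3 = -1
step 6: r1 = 4, r2 = -2, r3 = -1
step 7: r1 = 2, r2 = -2, r3 = -1
step 8: r1 = -2, r2 = -2, r3 = -1
step 9: r1 = -3, r2 = -2, r3 = -1
step 10: r1 = -3, r2 = -2, r3 = -4
step 11: r1 = -3, r2 = -2, r3 = -6
step 12: r1 = -3, r2 = 1, r3 = -6
The first disagreement with the record is at step 7, where the value should be r1 = 2.

step 7, r1 = 2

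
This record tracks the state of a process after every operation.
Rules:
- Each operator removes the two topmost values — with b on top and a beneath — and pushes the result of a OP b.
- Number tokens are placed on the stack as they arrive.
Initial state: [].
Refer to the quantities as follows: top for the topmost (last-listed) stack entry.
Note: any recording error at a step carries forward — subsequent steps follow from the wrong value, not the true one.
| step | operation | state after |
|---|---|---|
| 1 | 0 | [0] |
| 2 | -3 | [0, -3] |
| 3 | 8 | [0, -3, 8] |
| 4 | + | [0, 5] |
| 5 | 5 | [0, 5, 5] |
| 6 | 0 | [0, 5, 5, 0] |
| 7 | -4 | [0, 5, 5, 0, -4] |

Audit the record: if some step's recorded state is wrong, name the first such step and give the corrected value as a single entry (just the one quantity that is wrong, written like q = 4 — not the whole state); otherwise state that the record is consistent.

step 1: push 0: top = 0 -> consistent with the record
step 2: push -3: top = -3 -> no discrepancy
step 3: push 8: top = 8 -> confirmed correct
step 4: -3 + 8 = 5 -> matches
step 5: push 5: top = 5 -> confirmed correct
step 6: push 0: top = 0 -> matches
step 7: push -4: top = -4 -> same as recorded
The whole run recomputes cleanly — no discrepancies.

no error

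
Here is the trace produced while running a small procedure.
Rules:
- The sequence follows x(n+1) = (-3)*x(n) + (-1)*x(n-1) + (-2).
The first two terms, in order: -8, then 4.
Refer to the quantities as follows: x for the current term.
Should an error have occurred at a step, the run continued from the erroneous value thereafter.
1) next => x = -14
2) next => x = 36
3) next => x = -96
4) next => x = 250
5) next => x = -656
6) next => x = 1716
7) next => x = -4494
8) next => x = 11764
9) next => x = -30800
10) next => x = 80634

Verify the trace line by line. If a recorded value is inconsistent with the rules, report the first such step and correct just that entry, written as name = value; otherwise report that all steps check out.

Step 1: x = -3*(4) + (-1)*(-8) + (-2) = -6 — the trace has a different value.
First deviation found at step 1; the corrected entry is x = -6.

step 1, x = -6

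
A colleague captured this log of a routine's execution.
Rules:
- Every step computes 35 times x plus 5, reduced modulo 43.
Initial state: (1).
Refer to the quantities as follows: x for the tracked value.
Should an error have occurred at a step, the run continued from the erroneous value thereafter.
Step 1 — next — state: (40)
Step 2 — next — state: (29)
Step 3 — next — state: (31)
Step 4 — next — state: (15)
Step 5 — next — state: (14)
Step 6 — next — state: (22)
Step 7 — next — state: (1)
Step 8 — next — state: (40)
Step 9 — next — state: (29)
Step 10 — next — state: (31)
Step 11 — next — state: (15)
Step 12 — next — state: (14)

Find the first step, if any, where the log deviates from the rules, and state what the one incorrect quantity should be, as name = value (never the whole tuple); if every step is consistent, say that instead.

Recomputing the run from the initial state:
step 1: x = 40
step 2: x = 29
step 3: x = 31
step 4: x = 15
step 5: x = 14
step 6: x = 22
step 7: x = 1
step 8: x = 40
step 9: x = 29
step 10: x = 31
step 11: x = 15
step 12: x = 14
This matches the log at every step.

no error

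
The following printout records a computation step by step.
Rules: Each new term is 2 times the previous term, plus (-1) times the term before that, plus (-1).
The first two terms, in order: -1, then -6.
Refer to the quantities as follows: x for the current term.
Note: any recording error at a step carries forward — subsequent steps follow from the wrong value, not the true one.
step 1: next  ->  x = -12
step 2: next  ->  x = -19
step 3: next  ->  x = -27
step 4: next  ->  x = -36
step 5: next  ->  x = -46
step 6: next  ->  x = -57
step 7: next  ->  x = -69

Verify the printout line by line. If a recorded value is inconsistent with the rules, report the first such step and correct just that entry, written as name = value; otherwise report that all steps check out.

no error

Recomputing the run from the initial state:
step 1: x = -12
step 2: x = -19
step 3: x = -27
step 4: x = -36
step 5: x = -46
step 6: x = -57
step 7: x = -69
This matches the printout at every step.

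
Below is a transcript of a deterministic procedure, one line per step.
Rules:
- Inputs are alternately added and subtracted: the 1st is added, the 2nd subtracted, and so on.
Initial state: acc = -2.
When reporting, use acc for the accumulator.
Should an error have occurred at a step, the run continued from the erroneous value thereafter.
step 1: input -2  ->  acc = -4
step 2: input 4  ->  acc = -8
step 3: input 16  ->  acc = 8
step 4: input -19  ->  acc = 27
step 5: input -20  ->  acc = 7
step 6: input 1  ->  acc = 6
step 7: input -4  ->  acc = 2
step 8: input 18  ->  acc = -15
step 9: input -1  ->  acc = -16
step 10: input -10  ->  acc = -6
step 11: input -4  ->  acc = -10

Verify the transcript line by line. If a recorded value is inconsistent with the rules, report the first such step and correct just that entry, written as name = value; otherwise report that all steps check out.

Recomputing the run from the initial state:
step 1: acc = -4
step 2: acc = -8
step 3: acc = 8
step 4: acc = 27
step 5: acc = 7
step 6: acc = 6
step 7: acc = 2
step 8: acc = -16
step 9: acc = -17
step 10: acc = -7
step 11: acc = -11
The first disagreement with the transcript is at step 8, where the value should be acc = -16.

step 8, acc = -16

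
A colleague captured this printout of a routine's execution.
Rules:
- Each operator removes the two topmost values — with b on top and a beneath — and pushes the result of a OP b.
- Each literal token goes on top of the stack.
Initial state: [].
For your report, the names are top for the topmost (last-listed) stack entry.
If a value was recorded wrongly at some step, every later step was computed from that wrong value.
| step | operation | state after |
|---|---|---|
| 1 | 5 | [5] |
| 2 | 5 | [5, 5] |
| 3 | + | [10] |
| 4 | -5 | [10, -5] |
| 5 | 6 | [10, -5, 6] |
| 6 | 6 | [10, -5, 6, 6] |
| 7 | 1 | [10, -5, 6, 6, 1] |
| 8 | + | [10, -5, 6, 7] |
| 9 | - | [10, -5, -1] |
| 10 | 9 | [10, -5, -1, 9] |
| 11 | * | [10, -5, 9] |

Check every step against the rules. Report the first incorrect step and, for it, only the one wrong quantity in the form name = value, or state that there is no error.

step 11, top = -9

Recomputing the run from the initial state:
step 1: [5]
step 2: [5, 5]
step 3: [10]
step 4: [10, -5]
step 5: [10, -5, 6]
step 6: [10, -5, 6, 6]
step 7: [10, -5, 6, 6, 1]
step 8: [10, -5, 6, 7]
step 9: [10, -5, -1]
step 10: [10, -5, -1, 9]
step 11: [10, -5, -9]
The first disagreement with the printout is at step 11, where the value should be top = -9.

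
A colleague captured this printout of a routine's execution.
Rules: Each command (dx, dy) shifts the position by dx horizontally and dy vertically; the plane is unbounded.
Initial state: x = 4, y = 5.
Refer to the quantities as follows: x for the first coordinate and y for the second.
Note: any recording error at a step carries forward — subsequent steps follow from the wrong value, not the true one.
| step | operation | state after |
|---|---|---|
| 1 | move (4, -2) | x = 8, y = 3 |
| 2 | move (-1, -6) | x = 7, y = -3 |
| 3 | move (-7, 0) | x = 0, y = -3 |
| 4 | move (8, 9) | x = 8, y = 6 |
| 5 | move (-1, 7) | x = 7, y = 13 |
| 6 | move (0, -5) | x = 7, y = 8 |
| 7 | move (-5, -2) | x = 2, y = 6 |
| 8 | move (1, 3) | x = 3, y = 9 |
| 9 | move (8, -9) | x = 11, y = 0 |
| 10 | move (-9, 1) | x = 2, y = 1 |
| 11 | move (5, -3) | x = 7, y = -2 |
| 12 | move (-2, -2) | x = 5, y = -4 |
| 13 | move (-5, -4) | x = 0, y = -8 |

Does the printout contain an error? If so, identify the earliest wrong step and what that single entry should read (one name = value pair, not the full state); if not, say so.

Recomputing the run from the initial state:
step 1: x = 8, y = 3
step 2: x = 7, y = -3
step 3: x = 0, y = -3
step 4: x = 8, y = 6
step 5: x = 7, y = 13
step 6: x = 7, y = 8
step 7: x = 2, y = 6
step 8: x = 3, y = 9
step 9: x = 11, y = 0
step 10: x = 2, y = 1
step 11: x = 7, y = -2
step 12: x = 5, y = -4
step 13: x = 0, y = -8
This matches the printout at every step.

no error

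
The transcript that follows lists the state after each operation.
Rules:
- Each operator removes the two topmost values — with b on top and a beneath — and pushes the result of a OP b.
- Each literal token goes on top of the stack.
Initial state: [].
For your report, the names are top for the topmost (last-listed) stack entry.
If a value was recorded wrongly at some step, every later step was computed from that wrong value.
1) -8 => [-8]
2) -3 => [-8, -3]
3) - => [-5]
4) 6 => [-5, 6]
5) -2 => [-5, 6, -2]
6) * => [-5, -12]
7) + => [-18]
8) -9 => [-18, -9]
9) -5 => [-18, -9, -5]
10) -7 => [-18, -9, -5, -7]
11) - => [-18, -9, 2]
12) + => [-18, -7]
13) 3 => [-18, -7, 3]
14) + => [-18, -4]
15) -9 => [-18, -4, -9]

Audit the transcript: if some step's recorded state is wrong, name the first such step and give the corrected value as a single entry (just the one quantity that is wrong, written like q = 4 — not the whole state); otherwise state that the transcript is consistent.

step 7, top = -17

step 1: push -8: top = -8 -> exactly as logged
step 2: push -3: top = -3 -> same as recorded
step 3: -8 - -3 = -5 -> in agreement
step 4: push 6: top = 6 -> agrees with the transcript
step 5: push -2: top = -2 -> confirmed correct
step 6: 6 * -2 = -12 -> matches
step 7: -5 + -12 = -17 -> a discrepancy with the transcript
Step 7 is the first one off; corrected, top = -17.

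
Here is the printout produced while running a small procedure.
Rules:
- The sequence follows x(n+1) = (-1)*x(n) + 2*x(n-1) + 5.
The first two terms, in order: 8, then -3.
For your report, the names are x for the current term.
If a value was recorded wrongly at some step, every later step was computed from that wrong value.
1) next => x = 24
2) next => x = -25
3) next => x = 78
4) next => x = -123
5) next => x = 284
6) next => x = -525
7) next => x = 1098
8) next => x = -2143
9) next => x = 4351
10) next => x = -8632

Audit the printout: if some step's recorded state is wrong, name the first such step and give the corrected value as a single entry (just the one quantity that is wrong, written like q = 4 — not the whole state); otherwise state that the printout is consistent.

step 9, x = 4344

1. x = -1*(-3) + (2)*(8) + (5) = 24 (verified)
2. x = -1*(24) + (2)*(-3) + (5) = -25 (matches)
3. x = -1*(-25) + (2)*(24) + (5) = 78 (matches)
4. x = -1*(78) + (2)*(-25) + (5) = -123 (same as recorded)
5. x = -1*(-123) + (2)*(78) + (5) = 284 (consistent with the printout)
6. x = -1*(284) + (2)*(-123) + (5) = -525 (no discrepancy)
7. x = -1*(-525) + (2)*(284) + (5) = 1098 (verified)
8. x = -1*(1098) + (2)*(-525) + (5) = -2143 (confirmed correct)
9. x = -1*(-2143) + (2)*(1098) + (5) = 4344 (not what was recorded)
The audit stops at step 9: the recorded entry is wrong and should be x = 4344.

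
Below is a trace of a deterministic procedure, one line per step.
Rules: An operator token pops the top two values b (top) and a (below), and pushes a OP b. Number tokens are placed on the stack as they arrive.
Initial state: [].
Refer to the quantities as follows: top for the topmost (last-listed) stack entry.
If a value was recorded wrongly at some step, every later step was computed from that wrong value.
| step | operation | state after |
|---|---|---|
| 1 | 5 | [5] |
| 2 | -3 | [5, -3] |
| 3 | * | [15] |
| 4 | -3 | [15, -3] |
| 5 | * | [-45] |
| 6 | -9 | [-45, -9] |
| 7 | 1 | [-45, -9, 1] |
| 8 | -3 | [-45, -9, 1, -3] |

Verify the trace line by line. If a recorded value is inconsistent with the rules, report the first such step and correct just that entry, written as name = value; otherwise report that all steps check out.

step 3, top = -15

Recomputing the run from the initial state:
step 1: [5]
step 2: [5, -3]
step 3: [-15]
step 4: [-15, -3]
step 5: [45]
step 6: [45, -9]
step 7: [45, -9, 1]
step 8: [45, -9, 1, -3]
The first disagreement with the trace is at step 3, where the value should be top = -15.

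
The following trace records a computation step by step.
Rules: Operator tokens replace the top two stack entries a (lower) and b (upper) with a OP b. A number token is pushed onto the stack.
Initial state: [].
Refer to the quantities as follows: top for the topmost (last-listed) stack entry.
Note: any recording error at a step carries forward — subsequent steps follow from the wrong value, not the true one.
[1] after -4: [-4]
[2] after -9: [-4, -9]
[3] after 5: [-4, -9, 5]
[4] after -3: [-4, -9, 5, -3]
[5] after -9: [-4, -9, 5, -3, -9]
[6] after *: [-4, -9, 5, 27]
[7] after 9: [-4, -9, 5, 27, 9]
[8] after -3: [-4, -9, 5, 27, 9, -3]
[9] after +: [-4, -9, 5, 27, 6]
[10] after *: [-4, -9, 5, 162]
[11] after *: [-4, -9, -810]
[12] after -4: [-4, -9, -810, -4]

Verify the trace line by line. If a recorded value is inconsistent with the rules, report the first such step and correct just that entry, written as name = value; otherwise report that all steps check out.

step 1: push -4: top = -4 -> exactly as logged
step 2: push -9: top = -9 -> in agreement
step 3: push 5: top = 5 -> matches
step 4: push -3: top = -3 -> no discrepancy
step 5: push -9: top = -9 -> matches
step 6: -3 * -9 = 27 -> agrees with the trace
step 7: push 9: top = 9 -> confirmed correct
step 8: push -3: top = -3 -> same as recorded
step 9: 9 + -3 = 6 -> in agreement
step 10: 27 * 6 = 162 -> exactly as logged
step 11: 5 * 162 = 810 -> the recorded entry deviates here
So the first discrepancy is step 11, where the right value is top = 810.

step 11, top = 810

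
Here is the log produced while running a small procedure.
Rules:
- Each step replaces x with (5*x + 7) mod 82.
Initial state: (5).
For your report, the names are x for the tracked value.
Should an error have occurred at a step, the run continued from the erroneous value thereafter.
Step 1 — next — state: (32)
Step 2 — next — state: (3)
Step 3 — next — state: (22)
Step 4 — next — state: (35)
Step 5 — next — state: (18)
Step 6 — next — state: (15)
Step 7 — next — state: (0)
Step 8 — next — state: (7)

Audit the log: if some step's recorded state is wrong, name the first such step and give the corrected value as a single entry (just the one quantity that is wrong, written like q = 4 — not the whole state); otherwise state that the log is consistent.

1. x = (5*5 + 7) mod 82 = 32 (consistent with the log)
2. x = (5*32 + 7) mod 82 = 3 (exactly as logged)
3. x = (5*3 + 7) mod 82 = 22 (confirmed correct)
4. x = (5*22 + 7) mod 82 = 35 (matches)
5. x = (5*35 + 7) mod 82 = 18 (agrees with the log)
6. x = (5*18 + 7) mod 82 = 15 (no discrepancy)
7. x = (5*15 + 7) mod 82 = 0 (consistent with the log)
8. x = (5*0 + 7) mod 82 = 7 (matches)
Each recorded entry agrees with the recomputation.

no error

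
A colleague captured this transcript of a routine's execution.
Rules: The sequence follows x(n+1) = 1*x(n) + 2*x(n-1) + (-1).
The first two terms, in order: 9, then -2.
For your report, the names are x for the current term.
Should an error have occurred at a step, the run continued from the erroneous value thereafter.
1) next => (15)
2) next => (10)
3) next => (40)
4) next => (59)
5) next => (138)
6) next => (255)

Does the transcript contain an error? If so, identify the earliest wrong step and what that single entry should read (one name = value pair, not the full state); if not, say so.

1. x = 1*(-2) + (2)*(9) + (-1) = 15 (confirmed correct)
2. x = 1*(15) + (2)*(-2) + (-1) = 10 (exactly as logged)
3. x = 1*(10) + (2)*(15) + (-1) = 39 (this is not what the transcript shows)
That makes step 3 the first incorrect line — x = 39 is what it should show.

step 3, x = 39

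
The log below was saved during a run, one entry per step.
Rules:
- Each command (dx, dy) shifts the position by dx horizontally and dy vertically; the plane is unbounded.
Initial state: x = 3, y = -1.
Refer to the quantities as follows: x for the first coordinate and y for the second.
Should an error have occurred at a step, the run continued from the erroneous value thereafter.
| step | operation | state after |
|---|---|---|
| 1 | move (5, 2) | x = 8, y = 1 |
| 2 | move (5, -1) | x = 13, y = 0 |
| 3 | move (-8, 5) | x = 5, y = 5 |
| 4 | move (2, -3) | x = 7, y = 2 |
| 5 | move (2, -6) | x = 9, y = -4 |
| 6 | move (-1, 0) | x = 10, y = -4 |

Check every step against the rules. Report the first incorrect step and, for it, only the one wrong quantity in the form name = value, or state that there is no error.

step 1: x = 3 + (5) = 8, y = -1 + (2) = 1 -> in agreement
step 2: x = 8 + (5) = 13, y = 1 + (-1) = 0 -> no discrepancy
step 3: x = 13 + (-8) = 5, y = 0 + (5) = 5 -> verified
step 4: x = 5 + (2) = 7, y = 5 + (-3) = 2 -> in agreement
step 5: x = 7 + (2) = 9, y = 2 + (-6) = -4 -> agrees with the log
step 6: x = 9 + (-1) = 8, y = -4 + (0) = -4 -> this is not what the log shows
First deviation found at step 6; the corrected entry is x = 8.

step 6, x = 8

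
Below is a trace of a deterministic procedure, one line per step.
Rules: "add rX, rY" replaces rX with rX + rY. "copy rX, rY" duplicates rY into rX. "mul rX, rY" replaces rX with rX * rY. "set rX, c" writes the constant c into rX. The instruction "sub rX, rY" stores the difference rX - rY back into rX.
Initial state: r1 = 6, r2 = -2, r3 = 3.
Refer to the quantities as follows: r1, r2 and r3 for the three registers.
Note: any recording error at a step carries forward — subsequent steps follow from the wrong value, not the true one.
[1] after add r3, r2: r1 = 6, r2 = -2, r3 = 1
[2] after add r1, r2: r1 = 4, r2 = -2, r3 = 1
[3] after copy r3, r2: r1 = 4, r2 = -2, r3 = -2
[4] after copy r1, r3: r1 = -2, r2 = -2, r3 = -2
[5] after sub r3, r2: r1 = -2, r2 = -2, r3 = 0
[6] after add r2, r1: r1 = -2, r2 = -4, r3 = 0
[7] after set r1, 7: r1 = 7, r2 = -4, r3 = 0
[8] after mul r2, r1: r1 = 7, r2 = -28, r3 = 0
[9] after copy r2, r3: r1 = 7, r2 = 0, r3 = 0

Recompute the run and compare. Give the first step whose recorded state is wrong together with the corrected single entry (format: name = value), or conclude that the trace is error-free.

Recomputing the run from the initial state:
step 1: r1 = 6, r2 = -2, r3 = 1
step 2: r1 = 4, r2 = -2, r3 = 1
step 3: r1 = 4, r2 = -2, r3 = -2
step 4: r1 = -2, r2 = -2, r3 = -2
step 5: r1 = -2, r2 = -2, r3 = 0
step 6: r1 = -2, r2 = -4, r3 = 0
step 7: r1 = 7, r2 = -4, r3 = 0
step 8: r1 = 7, r2 = -28, r3 = 0
step 9: r1 = 7, r2 = 0, r3 = 0
This matches the trace at every step.

no error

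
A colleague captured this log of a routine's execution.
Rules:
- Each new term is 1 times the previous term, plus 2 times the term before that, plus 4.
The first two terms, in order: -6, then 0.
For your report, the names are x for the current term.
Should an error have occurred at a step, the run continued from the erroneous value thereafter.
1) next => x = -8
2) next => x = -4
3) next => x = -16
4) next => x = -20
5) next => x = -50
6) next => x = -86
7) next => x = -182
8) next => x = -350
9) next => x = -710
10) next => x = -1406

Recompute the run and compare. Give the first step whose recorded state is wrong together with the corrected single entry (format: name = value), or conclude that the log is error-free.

step 5, x = -48

Recomputing the run from the initial state:
step 1: x = -8
step 2: x = -4
step 3: x = -16
step 4: x = -20
step 5: x = -48
step 6: x = -84
step 7: x = -176
step 8: x = -340
step 9: x = -688
step 10: x = -1364
The first disagreement with the log is at step 5, where the value should be x = -48.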